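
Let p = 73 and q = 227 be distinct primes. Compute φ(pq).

φ(n) = (p − 1)(q − 1) = (73−1)(227−1) = 72·226 = 16272.

16272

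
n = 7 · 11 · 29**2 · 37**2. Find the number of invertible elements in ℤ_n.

64895040

φ(7) = 7 − 1 = 6.
φ(11) = 11 − 1 = 10.
φ(29^2) = 29^1·(29−1) = 29·28 = 812.
φ(37^2) = 37^2 − 37^1 = 1369 − 37 = 1332.
Multiply: 6 · 10 · 812 · 1332 = 64895040.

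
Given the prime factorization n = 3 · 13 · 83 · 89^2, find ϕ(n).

φ(3) = 3 − 1 = 2.
φ(13) = 13 − 1 = 12.
φ(83) = 83 − 1 = 82.
φ(89^2) = 89^2 − 89^1 = 7921 − 89 = 7832.
φ(25640277) = 2 × 12 × 82 × 7832 = 15413376.

15413376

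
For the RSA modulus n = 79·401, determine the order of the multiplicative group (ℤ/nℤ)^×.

For distinct primes, φ(pq) = (p−1)(q−1) = 78 × 400 = 31200.

31200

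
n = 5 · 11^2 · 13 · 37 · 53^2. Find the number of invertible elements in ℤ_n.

φ(817433045) = 817433045 · (1 − 1/5) · (1 − 1/11) · (1 − 1/13) · (1 − 1/37) · (1 − 1/53)
       = 817433045 · 898560/1402115 = 523860480.

523860480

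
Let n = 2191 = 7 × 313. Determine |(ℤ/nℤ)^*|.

1872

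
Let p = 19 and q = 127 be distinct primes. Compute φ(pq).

φ(n) = (p − 1)(q − 1) = (19−1)(127−1) = 18·126 = 2268.

2268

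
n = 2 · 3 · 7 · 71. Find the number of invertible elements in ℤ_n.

840

φ(2) = 2 − 1 = 1.
φ(3) = 3 − 1 = 2.
φ(7) = 7 − 1 = 6.
φ(71) = 71 − 1 = 70.
Since φ is multiplicative, φ(2982) = 1 · 2 · 6 · 70 = 840.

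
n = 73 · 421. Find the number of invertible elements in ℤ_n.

φ(30733) = 30733 · (1 − 1/73) · (1 − 1/421)
       = 30733 · 30240/30733 = 30240.

30240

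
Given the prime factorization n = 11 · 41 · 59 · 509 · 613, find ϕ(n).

φ(8302460353) = 8302460353 · (1 − 1/11) · (1 − 1/41) · (1 − 1/59) · (1 − 1/509) · (1 − 1/613)
       = 8302460353 · 7212787200/8302460353 = 7212787200.

7212787200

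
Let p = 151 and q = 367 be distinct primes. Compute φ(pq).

54900

φ(n) = (p − 1)(q − 1) = (151−1)(367−1) = 150·366 = 54900.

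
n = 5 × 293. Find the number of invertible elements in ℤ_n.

φ(1465) = 1465 · (1 − 1/5) · (1 − 1/293)
       = 1465 · 1168/1465 = 1168.

1168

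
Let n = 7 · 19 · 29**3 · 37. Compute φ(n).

91554624

φ(120018269) = 120018269 · (1 − 1/7) · (1 − 1/19) · (1 − 1/29) · (1 − 1/37)
       = 120018269 · 108864/142709 = 91554624.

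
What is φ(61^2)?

3660

φ(3721) = 3721 · (1 − 1/61)
       = 3721 · 60/61 = 3660.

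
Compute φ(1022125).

First factor: 1022125 = 5**3 × 13 × 17 × 37.
φ(1022125) = 1022125 · (1 − 1/5) · (1 − 1/13) · (1 − 1/17) · (1 − 1/37)
       = 1022125 · 27648/40885 = 691200.

691200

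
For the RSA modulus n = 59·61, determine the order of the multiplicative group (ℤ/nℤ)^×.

3480

For distinct primes, φ(pq) = (p−1)(q−1) = 58 × 60 = 3480.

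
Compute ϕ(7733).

Factor 7733: 7733 = 11 · 19 · 37.
φ(7733) = 7733 · (1 − 1/11) · (1 − 1/19) · (1 − 1/37)
       = 7733 · 6480/7733 = 6480.

6480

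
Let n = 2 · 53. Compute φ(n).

52

φ(2) = 2 − 1 = 1.
φ(53) = 53 − 1 = 52.
Multiply: 1 · 52 = 52.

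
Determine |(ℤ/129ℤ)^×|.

Factor 129: 129 = 3 · 43.
φ(129) = 129 · (1 − 1/3) · (1 − 1/43)
       = 129 · 84/129 = 84.

84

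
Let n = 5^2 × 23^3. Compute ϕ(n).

φ(5^2) = 5^1·(5−1) = 5·4 = 20.
φ(23^3) = 23^2·(23−1) = 529·22 = 11638.
Multiply: 20 · 11638 = 232760.

232760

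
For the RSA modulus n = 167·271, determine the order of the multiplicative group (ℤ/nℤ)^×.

φ(167) = 167 − 1 = 166.
φ(271) = 271 − 1 = 270.
Multiply: 166 · 270 = 44820.

44820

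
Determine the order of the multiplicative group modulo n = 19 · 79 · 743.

φ(19) = 19 − 1 = 18.
φ(79) = 79 − 1 = 78.
φ(743) = 743 − 1 = 742.
Since φ is multiplicative, φ(1115243) = 18 · 78 · 742 = 1041768.

1041768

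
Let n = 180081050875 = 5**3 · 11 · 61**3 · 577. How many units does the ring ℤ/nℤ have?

128597760000

φ(180081050875) = 180081050875 · (1 − 1/5) · (1 − 1/11) · (1 − 1/61) · (1 − 1/577)
       = 180081050875 · 1382400/1935835 = 128597760000.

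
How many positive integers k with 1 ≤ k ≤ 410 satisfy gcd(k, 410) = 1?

Prime factorization: 410 = 2 × 5 × 41.
φ(410) = 410 · (1 − 1/2) · (1 − 1/5) · (1 − 1/41)
       = 410 · 160/410 = 160.

160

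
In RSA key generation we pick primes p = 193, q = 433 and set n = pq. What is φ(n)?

82944

φ(pq) = (p−1)(q−1) = 192 · 432 = 82944.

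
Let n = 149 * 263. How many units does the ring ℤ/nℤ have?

φ(39187) = 39187 · (1 − 1/149) · (1 − 1/263)
       = 39187 · 38776/39187 = 38776.

38776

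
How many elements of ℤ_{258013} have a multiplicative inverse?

258013 = 7 · 29 · 31 · 41.
φ(7) = 7 − 1 = 6.
φ(29) = 29 − 1 = 28.
φ(31) = 31 − 1 = 30.
φ(41) = 41 − 1 = 40.
Multiply: 6 · 28 · 30 · 40 = 201600.

201600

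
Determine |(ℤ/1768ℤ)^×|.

768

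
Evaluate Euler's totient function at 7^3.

φ(343) = 343 · (1 − 1/7)
       = 343 · 6/7 = 294.

294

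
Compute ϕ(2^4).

8

φ(2^4) = 2^4 − 2^3 = 16 − 8 = 8.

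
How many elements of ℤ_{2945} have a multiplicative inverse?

2160

2945 = 5 * 19 * 31.
φ(5) = 5 − 1 = 4.
φ(19) = 19 − 1 = 18.
φ(31) = 31 − 1 = 30.
Since φ is multiplicative, φ(2945) = 4 · 18 · 30 = 2160.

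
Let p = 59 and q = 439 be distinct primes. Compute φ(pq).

25404

φ(25901) = 25901 · (1 − 1/59) · (1 − 1/439)
       = 25901 · 25404/25901 = 25404.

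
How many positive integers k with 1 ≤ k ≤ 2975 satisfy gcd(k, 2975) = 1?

First factor: 2975 = 5**2 · 7 · 17.
φ(2975) = 2975 · (1 − 1/5) · (1 − 1/7) · (1 − 1/17)
       = 2975 · 384/595 = 1920.

1920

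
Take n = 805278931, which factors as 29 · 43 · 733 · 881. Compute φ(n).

757532160

φ(805278931) = 805278931 · (1 − 1/29) · (1 − 1/43) · (1 − 1/733) · (1 − 1/881)
       = 805278931 · 757532160/805278931 = 757532160.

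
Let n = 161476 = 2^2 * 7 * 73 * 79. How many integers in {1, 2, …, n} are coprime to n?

67392

φ(2^2) = 2^2 − 2^1 = 4 − 2 = 2.
φ(7) = 7 − 1 = 6.
φ(73) = 73 − 1 = 72.
φ(79) = 79 − 1 = 78.
φ(161476) = 2 × 6 × 72 × 78 = 67392.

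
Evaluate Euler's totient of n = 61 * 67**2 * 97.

25470720

φ(61) = 61 − 1 = 60.
φ(67^2) = 67^1·(67−1) = 67·66 = 4422.
φ(97) = 97 − 1 = 96.
Multiply: 60 · 4422 · 96 = 25470720.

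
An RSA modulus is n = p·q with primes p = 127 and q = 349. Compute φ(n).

43848

For distinct primes, φ(pq) = (p−1)(q−1) = 126 × 348 = 43848.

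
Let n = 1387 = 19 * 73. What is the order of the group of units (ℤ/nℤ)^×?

1296

φ(1387) = 1387 · (1 − 1/19) · (1 − 1/73)
       = 1387 · 1296/1387 = 1296.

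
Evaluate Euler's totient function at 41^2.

φ(41^2) = 41^1·(41−1) = 41·40 = 1640.

1640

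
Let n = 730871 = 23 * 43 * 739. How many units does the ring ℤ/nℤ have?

681912

φ(730871) = 730871 · (1 − 1/23) · (1 − 1/43) · (1 − 1/739)
       = 730871 · 681912/730871 = 681912.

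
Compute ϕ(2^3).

4

φ(2^3) = 2^3 − 2^2 = 8 − 4 = 4.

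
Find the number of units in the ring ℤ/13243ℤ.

11520

Prime factorization: 13243 = 17 * 19 * 41.
φ(13243) = 13243 · (1 − 1/17) · (1 − 1/19) · (1 − 1/41)
       = 13243 · 11520/13243 = 11520.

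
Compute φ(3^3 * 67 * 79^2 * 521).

φ(3^3) = 3^3 − 3^2 = 27 − 9 = 18.
φ(67) = 67 − 1 = 66.
φ(79^2) = 79^2 − 79^1 = 6241 − 79 = 6162.
φ(521) = 521 − 1 = 520.
Multiply: 18 · 66 · 6162 · 520 = 3806637120.

3806637120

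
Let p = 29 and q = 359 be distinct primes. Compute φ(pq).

10024

φ(29) = 29 − 1 = 28.
φ(359) = 359 − 1 = 358.
Multiply: 28 · 358 = 10024.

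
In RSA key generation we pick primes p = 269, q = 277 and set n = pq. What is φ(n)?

73968

For distinct primes, φ(pq) = (p−1)(q−1) = 268 × 276 = 73968.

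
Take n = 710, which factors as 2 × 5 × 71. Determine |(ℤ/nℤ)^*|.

φ(710) = 710 · (1 − 1/2) · (1 − 1/5) · (1 − 1/71)
       = 710 · 280/710 = 280.

280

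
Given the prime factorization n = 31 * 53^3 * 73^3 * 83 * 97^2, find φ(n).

1283841393085255680

φ(1402101467652136513) = 1402101467652136513 · (1 − 1/31) · (1 − 1/53) · (1 − 1/73) · (1 − 1/83) · (1 − 1/97)
       = 1402101467652136513 · 884183040/965628889 = 1283841393085255680.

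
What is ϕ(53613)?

First factor: 53613 = 3**2 × 7 × 23 × 37.
φ(3^2) = 3^1·(3−1) = 3·2 = 6.
φ(7) = 7 − 1 = 6.
φ(23) = 23 − 1 = 22.
φ(37) = 37 − 1 = 36.
Multiply: 6 · 6 · 22 · 36 = 28512.

28512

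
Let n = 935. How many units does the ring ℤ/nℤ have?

640

Prime factorization: 935 = 5 · 11 · 17.
φ(935) = 935 · (1 − 1/5) · (1 − 1/11) · (1 − 1/17)
       = 935 · 640/935 = 640.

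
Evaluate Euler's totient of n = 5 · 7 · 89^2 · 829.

155637504

φ(5) = 5 − 1 = 4.
φ(7) = 7 − 1 = 6.
φ(89^2) = 89^1·(89−1) = 89·88 = 7832.
φ(829) = 829 − 1 = 828.
Since φ is multiplicative, φ(229827815) = 4 · 6 · 7832 · 828 = 155637504.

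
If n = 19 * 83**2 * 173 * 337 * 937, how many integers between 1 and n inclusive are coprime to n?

6626863466496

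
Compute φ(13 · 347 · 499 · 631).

1302648480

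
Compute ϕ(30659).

Prime factorization: 30659 = 23 · 31 · 43.
φ(23) = 23 − 1 = 22.
φ(31) = 31 − 1 = 30.
φ(43) = 43 − 1 = 42.
φ(30659) = 22 × 30 × 42 = 27720.

27720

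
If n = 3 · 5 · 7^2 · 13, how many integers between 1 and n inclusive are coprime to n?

φ(3) = 3 − 1 = 2.
φ(5) = 5 − 1 = 4.
φ(7^2) = 7^1·(7−1) = 7·6 = 42.
φ(13) = 13 − 1 = 12.
Since φ is multiplicative, φ(9555) = 2 · 4 · 42 · 12 = 4032.

4032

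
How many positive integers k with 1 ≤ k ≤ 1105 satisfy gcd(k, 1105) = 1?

768

First factor: 1105 = 5 * 13 * 17.
φ(5) = 5 − 1 = 4.
φ(13) = 13 − 1 = 12.
φ(17) = 17 − 1 = 16.
Since φ is multiplicative, φ(1105) = 4 · 12 · 16 = 768.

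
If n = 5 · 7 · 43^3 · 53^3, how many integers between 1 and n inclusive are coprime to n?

272240369856

φ(5) = 5 − 1 = 4.
φ(7) = 7 − 1 = 6.
φ(43^3) = 43^3 − 43^2 = 79507 − 1849 = 77658.
φ(53^3) = 53^2·(53−1) = 2809·52 = 146068.
Since φ is multiplicative, φ(414286727365) = 4 · 6 · 77658 · 146068 = 272240369856.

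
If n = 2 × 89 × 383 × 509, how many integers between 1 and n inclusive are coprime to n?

17076928

φ(2) = 2 − 1 = 1.
φ(89) = 89 − 1 = 88.
φ(383) = 383 − 1 = 382.
φ(509) = 509 − 1 = 508.
Multiply: 1 · 88 · 382 · 508 = 17076928.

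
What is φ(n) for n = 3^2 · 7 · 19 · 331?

φ(3^2) = 3^1·(3−1) = 3·2 = 6.
φ(7) = 7 − 1 = 6.
φ(19) = 19 − 1 = 18.
φ(331) = 331 − 1 = 330.
Multiply: 6 · 6 · 18 · 330 = 213840.

213840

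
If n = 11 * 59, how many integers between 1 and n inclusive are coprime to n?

580

φ(11) = 11 − 1 = 10.
φ(59) = 59 − 1 = 58.
φ(649) = 10 × 58 = 580.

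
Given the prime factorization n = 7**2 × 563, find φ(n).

φ(7^2) = 7^2 − 7^1 = 49 − 7 = 42.
φ(563) = 563 − 1 = 562.
φ(27587) = 42 × 562 = 23604.

23604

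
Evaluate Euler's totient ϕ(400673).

290304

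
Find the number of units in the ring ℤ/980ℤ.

336

Prime factorization: 980 = 2**2 × 5 × 7**2.
φ(980) = 980 · (1 − 1/2) · (1 − 1/5) · (1 − 1/7)
       = 980 · 24/70 = 336.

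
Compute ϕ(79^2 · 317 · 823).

φ(1628220731) = 1628220731 · (1 − 1/79) · (1 − 1/317) · (1 − 1/823)
       = 1628220731 · 20260656/20610389 = 1600591824.

1600591824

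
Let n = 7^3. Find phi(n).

294

φ(343) = 343 · (1 − 1/7)
       = 343 · 6/7 = 294.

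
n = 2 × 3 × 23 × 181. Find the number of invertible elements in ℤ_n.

7920

φ(24978) = 24978 · (1 − 1/2) · (1 − 1/3) · (1 − 1/23) · (1 − 1/181)
       = 24978 · 7920/24978 = 7920.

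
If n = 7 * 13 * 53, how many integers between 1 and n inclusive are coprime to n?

3744

φ(7) = 7 − 1 = 6.
φ(13) = 13 − 1 = 12.
φ(53) = 53 − 1 = 52.
Since φ is multiplicative, φ(4823) = 6 · 12 · 52 = 3744.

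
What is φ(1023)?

1023 = 3 × 11 × 31.
φ(3) = 3 − 1 = 2.
φ(11) = 11 − 1 = 10.
φ(31) = 31 − 1 = 30.
φ(1023) = 2 × 10 × 30 = 600.

600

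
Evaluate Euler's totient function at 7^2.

42

φ(7^2) = 7^2 − 7^1 = 49 − 7 = 42.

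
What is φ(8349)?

4840

8349 = 3 · 11^2 · 23.
φ(3) = 3 − 1 = 2.
φ(11^2) = 11^2 − 11^1 = 121 − 11 = 110.
φ(23) = 23 − 1 = 22.
Since φ is multiplicative, φ(8349) = 2 · 110 · 22 = 4840.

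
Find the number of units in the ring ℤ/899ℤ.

840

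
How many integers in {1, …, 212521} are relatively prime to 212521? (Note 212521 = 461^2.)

212060

φ(212521) = 212521 · (1 − 1/461)
       = 212521 · 460/461 = 212060.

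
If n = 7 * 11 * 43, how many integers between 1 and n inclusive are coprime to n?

2520

φ(3311) = 3311 · (1 − 1/7) · (1 − 1/11) · (1 − 1/43)
       = 3311 · 2520/3311 = 2520.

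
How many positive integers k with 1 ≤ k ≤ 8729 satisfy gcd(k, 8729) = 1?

First factor: 8729 = 7 * 29 * 43.
φ(7) = 7 − 1 = 6.
φ(29) = 29 − 1 = 28.
φ(43) = 43 − 1 = 42.
Since φ is multiplicative, φ(8729) = 6 · 28 · 42 = 7056.

7056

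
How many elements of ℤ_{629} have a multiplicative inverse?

576

Prime factorization: 629 = 17 · 37.
φ(17) = 17 − 1 = 16.
φ(37) = 37 − 1 = 36.
Multiply: 16 · 36 = 576.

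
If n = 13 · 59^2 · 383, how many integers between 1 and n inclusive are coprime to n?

15686448

φ(13) = 13 − 1 = 12.
φ(59^2) = 59^1·(59−1) = 59·58 = 3422.
φ(383) = 383 − 1 = 382.
φ(17331899) = 12 × 3422 × 382 = 15686448.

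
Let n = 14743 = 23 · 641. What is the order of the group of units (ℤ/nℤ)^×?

φ(23) = 23 − 1 = 22.
φ(641) = 641 − 1 = 640.
Multiply: 22 · 640 = 14080.

14080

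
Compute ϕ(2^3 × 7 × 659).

15792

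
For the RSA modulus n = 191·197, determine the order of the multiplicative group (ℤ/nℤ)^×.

37240

φ(pq) = (p−1)(q−1) = 190 · 196 = 37240.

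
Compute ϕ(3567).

2240

Prime factorization: 3567 = 3 · 29 · 41.
φ(3) = 3 − 1 = 2.
φ(29) = 29 − 1 = 28.
φ(41) = 41 − 1 = 40.
Multiply: 2 · 28 · 40 = 2240.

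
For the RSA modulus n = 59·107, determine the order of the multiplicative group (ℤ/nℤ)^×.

6148

φ(pq) = (p−1)(q−1) = 58 · 106 = 6148.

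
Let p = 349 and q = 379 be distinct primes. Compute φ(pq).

131544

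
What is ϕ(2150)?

840

First factor: 2150 = 2 · 5**2 · 43.
φ(2150) = 2150 · (1 − 1/2) · (1 − 1/5) · (1 − 1/43)
       = 2150 · 168/430 = 840.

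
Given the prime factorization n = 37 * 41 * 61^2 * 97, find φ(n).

505958400

φ(37) = 37 − 1 = 36.
φ(41) = 41 − 1 = 40.
φ(61^2) = 61^2 − 61^1 = 3721 − 61 = 3660.
φ(97) = 97 − 1 = 96.
Since φ is multiplicative, φ(547541429) = 36 · 40 · 3660 · 96 = 505958400.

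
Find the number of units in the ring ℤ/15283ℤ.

13440

Prime factorization: 15283 = 17 * 29 * 31.
φ(15283) = 15283 · (1 − 1/17) · (1 − 1/29) · (1 − 1/31)
       = 15283 · 13440/15283 = 13440.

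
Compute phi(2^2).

φ(2^2) = 2^1·(2−1) = 2·1 = 2.

2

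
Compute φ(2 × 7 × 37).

φ(518) = 518 · (1 − 1/2) · (1 − 1/7) · (1 − 1/37)
       = 518 · 216/518 = 216.

216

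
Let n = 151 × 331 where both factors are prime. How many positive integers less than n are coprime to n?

φ(49981) = 49981 · (1 − 1/151) · (1 − 1/331)
       = 49981 · 49500/49981 = 49500.

49500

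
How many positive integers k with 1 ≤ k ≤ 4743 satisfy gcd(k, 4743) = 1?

2880

Prime factorization: 4743 = 3^2 · 17 · 31.
φ(3^2) = 3^1·(3−1) = 3·2 = 6.
φ(17) = 17 − 1 = 16.
φ(31) = 31 − 1 = 30.
Since φ is multiplicative, φ(4743) = 6 · 16 · 30 = 2880.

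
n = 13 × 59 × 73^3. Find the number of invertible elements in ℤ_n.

267046848

φ(13) = 13 − 1 = 12.
φ(59) = 59 − 1 = 58.
φ(73^3) = 73^3 − 73^2 = 389017 − 5329 = 383688.
Since φ is multiplicative, φ(298376039) = 12 · 58 · 383688 = 267046848.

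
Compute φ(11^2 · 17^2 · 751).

φ(11^2) = 11^1·(11−1) = 11·10 = 110.
φ(17^2) = 17^2 − 17^1 = 289 − 17 = 272.
φ(751) = 751 − 1 = 750.
Multiply: 110 · 272 · 750 = 22440000.

22440000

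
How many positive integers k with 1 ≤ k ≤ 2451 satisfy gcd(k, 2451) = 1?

1512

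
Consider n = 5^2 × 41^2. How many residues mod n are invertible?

φ(42025) = 42025 · (1 − 1/5) · (1 − 1/41)
       = 42025 · 160/205 = 32800.

32800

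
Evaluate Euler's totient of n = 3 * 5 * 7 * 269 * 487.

6251904

φ(13755315) = 13755315 · (1 − 1/3) · (1 − 1/5) · (1 − 1/7) · (1 − 1/269) · (1 − 1/487)
       = 13755315 · 6251904/13755315 = 6251904.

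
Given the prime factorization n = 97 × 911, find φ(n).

87360

φ(88367) = 88367 · (1 − 1/97) · (1 − 1/911)
       = 88367 · 87360/88367 = 87360.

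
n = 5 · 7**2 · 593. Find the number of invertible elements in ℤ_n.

φ(145285) = 145285 · (1 − 1/5) · (1 − 1/7) · (1 − 1/593)
       = 145285 · 14208/20755 = 99456.

99456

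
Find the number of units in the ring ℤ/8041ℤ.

8041 = 11 * 17 * 43.
φ(8041) = 8041 · (1 − 1/11) · (1 − 1/17) · (1 − 1/43)
       = 8041 · 6720/8041 = 6720.

6720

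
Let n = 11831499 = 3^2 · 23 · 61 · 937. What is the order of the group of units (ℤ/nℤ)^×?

φ(3^2) = 3^1·(3−1) = 3·2 = 6.
φ(23) = 23 − 1 = 22.
φ(61) = 61 − 1 = 60.
φ(937) = 937 − 1 = 936.
Multiply: 6 · 22 · 60 · 936 = 7413120.

7413120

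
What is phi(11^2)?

110

φ(11^2) = 11^2 − 11^1 = 121 − 11 = 110.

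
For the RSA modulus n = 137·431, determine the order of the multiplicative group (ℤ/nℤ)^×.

φ(137) = 137 − 1 = 136.
φ(431) = 431 − 1 = 430.
φ(59047) = 136 × 430 = 58480.

58480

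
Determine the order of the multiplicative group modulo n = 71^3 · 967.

φ(71^3) = 71^3 − 71^2 = 357911 − 5041 = 352870.
φ(967) = 967 − 1 = 966.
Since φ is multiplicative, φ(346099937) = 352870 · 966 = 340872420.

340872420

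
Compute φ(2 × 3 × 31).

60

φ(186) = 186 · (1 − 1/2) · (1 − 1/3) · (1 − 1/31)
       = 186 · 60/186 = 60.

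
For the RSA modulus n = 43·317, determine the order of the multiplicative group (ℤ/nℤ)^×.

For distinct primes, φ(pq) = (p−1)(q−1) = 42 × 316 = 13272.

13272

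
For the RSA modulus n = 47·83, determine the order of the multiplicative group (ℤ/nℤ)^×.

φ(47) = 47 − 1 = 46.
φ(83) = 83 − 1 = 82.
Since φ is multiplicative, φ(3901) = 46 · 82 = 3772.

3772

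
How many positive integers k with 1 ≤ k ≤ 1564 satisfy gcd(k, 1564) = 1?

Factor 1564: 1564 = 2^2 × 17 × 23.
φ(1564) = 1564 · (1 − 1/2) · (1 − 1/17) · (1 − 1/23)
       = 1564 · 352/782 = 704.

704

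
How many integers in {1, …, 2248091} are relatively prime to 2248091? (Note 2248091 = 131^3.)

φ(131^3) = 131^3 − 131^2 = 2248091 − 17161 = 2230930.

2230930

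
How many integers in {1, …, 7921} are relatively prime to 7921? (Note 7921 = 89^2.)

φ(89^2) = 89^2 − 89^1 = 7921 − 89 = 7832.

7832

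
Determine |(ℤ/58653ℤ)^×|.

First factor: 58653 = 3^2 * 7^3 * 19.
φ(58653) = 58653 · (1 − 1/3) · (1 − 1/7) · (1 − 1/19)
       = 58653 · 216/399 = 31752.

31752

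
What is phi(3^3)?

18

φ(27) = 27 · (1 − 1/3)
       = 27 · 2/3 = 18.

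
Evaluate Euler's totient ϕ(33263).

First factor: 33263 = 29 × 31 × 37.
φ(33263) = 33263 · (1 − 1/29) · (1 − 1/31) · (1 − 1/37)
       = 33263 · 30240/33263 = 30240.

30240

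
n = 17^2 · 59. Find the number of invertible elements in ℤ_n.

15776

φ(17051) = 17051 · (1 − 1/17) · (1 − 1/59)
       = 17051 · 928/1003 = 15776.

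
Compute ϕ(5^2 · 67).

φ(1675) = 1675 · (1 − 1/5) · (1 − 1/67)
       = 1675 · 264/335 = 1320.

1320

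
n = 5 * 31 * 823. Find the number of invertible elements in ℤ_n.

98640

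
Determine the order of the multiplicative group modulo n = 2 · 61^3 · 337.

75015360

φ(152985194) = 152985194 · (1 − 1/2) · (1 − 1/61) · (1 − 1/337)
       = 152985194 · 20160/41114 = 75015360.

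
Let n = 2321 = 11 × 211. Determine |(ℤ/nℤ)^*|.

2100

φ(11) = 11 − 1 = 10.
φ(211) = 211 − 1 = 210.
Multiply: 10 · 210 = 2100.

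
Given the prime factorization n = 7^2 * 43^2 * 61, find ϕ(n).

φ(7^2) = 7^1·(7−1) = 7·6 = 42.
φ(43^2) = 43^2 − 43^1 = 1849 − 43 = 1806.
φ(61) = 61 − 1 = 60.
φ(5526661) = 42 × 1806 × 60 = 4551120.

4551120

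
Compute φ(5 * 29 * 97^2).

φ(1364305) = 1364305 · (1 − 1/5) · (1 − 1/29) · (1 − 1/97)
       = 1364305 · 10752/14065 = 1042944.

1042944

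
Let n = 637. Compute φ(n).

Factor 637: 637 = 7**2 × 13.
φ(637) = 637 · (1 − 1/7) · (1 − 1/13)
       = 637 · 72/91 = 504.

504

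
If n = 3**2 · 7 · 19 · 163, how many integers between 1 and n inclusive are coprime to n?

φ(195111) = 195111 · (1 − 1/3) · (1 − 1/7) · (1 − 1/19) · (1 − 1/163)
       = 195111 · 34992/65037 = 104976.

104976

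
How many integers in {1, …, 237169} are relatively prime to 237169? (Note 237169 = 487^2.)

236682

φ(237169) = 237169 · (1 − 1/487)
       = 237169 · 486/487 = 236682.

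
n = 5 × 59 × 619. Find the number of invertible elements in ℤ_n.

143376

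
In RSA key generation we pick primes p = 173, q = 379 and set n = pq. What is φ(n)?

65016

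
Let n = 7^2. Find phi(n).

φ(7^2) = 7^1·(7−1) = 7·6 = 42.

42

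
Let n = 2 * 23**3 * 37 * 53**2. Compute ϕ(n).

φ(2) = 2 − 1 = 1.
φ(23^3) = 23^3 − 23^2 = 12167 − 529 = 11638.
φ(37) = 37 − 1 = 36.
φ(53^2) = 53^1·(53−1) = 53·52 = 2756.
Multiply: 1 · 11638 · 36 · 2756 = 1154675808.

1154675808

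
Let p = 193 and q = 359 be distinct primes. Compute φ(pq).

68736

φ(69287) = 69287 · (1 − 1/193) · (1 − 1/359)
       = 69287 · 68736/69287 = 68736.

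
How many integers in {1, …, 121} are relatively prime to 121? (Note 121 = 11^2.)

φ(11^2) = 11^2 − 11^1 = 121 − 11 = 110.

110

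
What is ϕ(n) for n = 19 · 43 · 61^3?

φ(185443477) = 185443477 · (1 − 1/19) · (1 − 1/43) · (1 − 1/61)
       = 185443477 · 45360/49837 = 168784560.

168784560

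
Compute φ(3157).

2400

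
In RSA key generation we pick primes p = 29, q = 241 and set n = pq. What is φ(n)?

φ(29) = 29 − 1 = 28.
φ(241) = 241 − 1 = 240.
φ(6989) = 28 × 240 = 6720.

6720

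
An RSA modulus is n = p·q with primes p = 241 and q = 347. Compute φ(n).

φ(n) = (p − 1)(q − 1) = (241−1)(347−1) = 240·346 = 83040.

83040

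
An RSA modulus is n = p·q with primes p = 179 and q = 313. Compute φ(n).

For distinct primes, φ(pq) = (p−1)(q−1) = 178 × 312 = 55536.

55536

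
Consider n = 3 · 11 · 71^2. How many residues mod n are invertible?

99400

φ(3) = 3 − 1 = 2.
φ(11) = 11 − 1 = 10.
φ(71^2) = 71^2 − 71^1 = 5041 − 71 = 4970.
Since φ is multiplicative, φ(166353) = 2 · 10 · 4970 = 99400.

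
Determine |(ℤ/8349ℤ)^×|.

Factor 8349: 8349 = 3 * 11^2 * 23.
φ(8349) = 8349 · (1 − 1/3) · (1 − 1/11) · (1 − 1/23)
       = 8349 · 440/759 = 4840.

4840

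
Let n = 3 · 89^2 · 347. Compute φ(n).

5419744

φ(8245761) = 8245761 · (1 − 1/3) · (1 − 1/89) · (1 − 1/347)
       = 8245761 · 60896/92649 = 5419744.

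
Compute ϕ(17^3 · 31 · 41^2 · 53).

φ(17^3) = 17^3 − 17^2 = 4913 − 289 = 4624.
φ(31) = 31 − 1 = 30.
φ(41^2) = 41^2 − 41^1 = 1681 − 41 = 1640.
φ(53) = 53 − 1 = 52.
φ(13569131179) = 4624 × 30 × 1640 × 52 = 11830041600.

11830041600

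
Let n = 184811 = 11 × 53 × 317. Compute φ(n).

164320

φ(11) = 11 − 1 = 10.
φ(53) = 53 − 1 = 52.
φ(317) = 317 − 1 = 316.
Since φ is multiplicative, φ(184811) = 10 · 52 · 316 = 164320.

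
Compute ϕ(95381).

73920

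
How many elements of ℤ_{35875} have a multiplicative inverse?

Prime factorization: 35875 = 5^3 * 7 * 41.
φ(5^3) = 5^2·(5−1) = 25·4 = 100.
φ(7) = 7 − 1 = 6.
φ(41) = 41 − 1 = 40.
Since φ is multiplicative, φ(35875) = 100 · 6 · 40 = 24000.

24000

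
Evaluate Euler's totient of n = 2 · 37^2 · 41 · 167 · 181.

1592006400

φ(2) = 2 − 1 = 1.
φ(37^2) = 37^2 − 37^1 = 1369 − 37 = 1332.
φ(41) = 41 − 1 = 40.
φ(167) = 167 − 1 = 166.
φ(181) = 181 − 1 = 180.
φ(3393222566) = 1 × 1332 × 40 × 166 × 180 = 1592006400.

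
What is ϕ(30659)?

Prime factorization: 30659 = 23 · 31 · 43.
φ(30659) = 30659 · (1 − 1/23) · (1 − 1/31) · (1 − 1/43)
       = 30659 · 27720/30659 = 27720.

27720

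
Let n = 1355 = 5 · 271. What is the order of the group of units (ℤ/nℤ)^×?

1080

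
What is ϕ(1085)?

Prime factorization: 1085 = 5 × 7 × 31.
φ(5) = 5 − 1 = 4.
φ(7) = 7 − 1 = 6.
φ(31) = 31 − 1 = 30.
Since φ is multiplicative, φ(1085) = 4 · 6 · 30 = 720.

720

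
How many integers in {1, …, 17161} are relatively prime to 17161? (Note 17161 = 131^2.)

17030

φ(17161) = 17161 · (1 − 1/131)
       = 17161 · 130/131 = 17030.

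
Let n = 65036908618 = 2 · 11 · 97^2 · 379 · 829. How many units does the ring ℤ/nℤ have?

φ(65036908618) = 65036908618 · (1 − 1/2) · (1 − 1/11) · (1 − 1/97) · (1 − 1/379) · (1 − 1/829)
       = 65036908618 · 300464640/670483594 = 29145070080.

29145070080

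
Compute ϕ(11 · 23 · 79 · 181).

φ(3617647) = 3617647 · (1 − 1/11) · (1 − 1/23) · (1 − 1/79) · (1 − 1/181)
       = 3617647 · 3088800/3617647 = 3088800.

3088800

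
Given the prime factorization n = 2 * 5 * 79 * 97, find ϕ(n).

29952

φ(76630) = 76630 · (1 − 1/2) · (1 − 1/5) · (1 − 1/79) · (1 − 1/97)
       = 76630 · 29952/76630 = 29952.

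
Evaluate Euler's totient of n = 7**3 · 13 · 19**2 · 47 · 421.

23311048320

φ(7^3) = 7^2·(7−1) = 49·6 = 294.
φ(13) = 13 − 1 = 12.
φ(19^2) = 19^2 − 19^1 = 361 − 19 = 342.
φ(47) = 47 − 1 = 46.
φ(421) = 421 − 1 = 420.
Since φ is multiplicative, φ(31851114113) = 294 · 12 · 342 · 46 · 420 = 23311048320.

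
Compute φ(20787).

12480

Factor 20787: 20787 = 3 · 13**2 · 41.
φ(20787) = 20787 · (1 − 1/3) · (1 − 1/13) · (1 − 1/41)
       = 20787 · 960/1599 = 12480.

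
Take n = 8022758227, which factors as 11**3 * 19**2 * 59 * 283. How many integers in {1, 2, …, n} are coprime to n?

6768439920

φ(11^3) = 11^3 − 11^2 = 1331 − 121 = 1210.
φ(19^2) = 19^2 − 19^1 = 361 − 19 = 342.
φ(59) = 59 − 1 = 58.
φ(283) = 283 − 1 = 282.
φ(8022758227) = 1210 × 342 × 58 × 282 = 6768439920.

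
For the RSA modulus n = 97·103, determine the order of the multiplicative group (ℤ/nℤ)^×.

φ(97) = 97 − 1 = 96.
φ(103) = 103 − 1 = 102.
Multiply: 96 · 102 = 9792.

9792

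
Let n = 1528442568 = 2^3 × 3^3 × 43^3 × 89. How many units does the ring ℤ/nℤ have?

φ(2^3) = 2^3 − 2^2 = 8 − 4 = 4.
φ(3^3) = 3^2·(3−1) = 9·2 = 18.
φ(43^3) = 43^3 − 43^2 = 79507 − 1849 = 77658.
φ(89) = 89 − 1 = 88.
Multiply: 4 · 18 · 77658 · 88 = 492041088.

492041088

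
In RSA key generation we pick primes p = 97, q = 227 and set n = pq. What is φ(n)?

φ(22019) = 22019 · (1 − 1/97) · (1 − 1/227)
       = 22019 · 21696/22019 = 21696.

21696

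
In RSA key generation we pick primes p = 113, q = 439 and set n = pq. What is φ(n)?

49056

φ(n) = (p − 1)(q − 1) = (113−1)(439−1) = 112·438 = 49056.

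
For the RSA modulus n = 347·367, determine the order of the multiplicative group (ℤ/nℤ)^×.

φ(pq) = (p−1)(q−1) = 346 · 366 = 126636.

126636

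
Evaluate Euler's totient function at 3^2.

φ(9) = 9 · (1 − 1/3)
       = 9 · 2/3 = 6.

6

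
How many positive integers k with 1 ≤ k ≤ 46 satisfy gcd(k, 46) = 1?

22

46 = 2 × 23.
φ(46) = 46 · (1 − 1/2) · (1 − 1/23)
       = 46 · 22/46 = 22.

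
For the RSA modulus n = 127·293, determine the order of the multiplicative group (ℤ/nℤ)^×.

φ(127) = 127 − 1 = 126.
φ(293) = 293 − 1 = 292.
φ(37211) = 126 × 292 = 36792.

36792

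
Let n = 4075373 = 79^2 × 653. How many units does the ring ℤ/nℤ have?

φ(79^2) = 79^2 − 79^1 = 6241 − 79 = 6162.
φ(653) = 653 − 1 = 652.
φ(4075373) = 6162 × 652 = 4017624.

4017624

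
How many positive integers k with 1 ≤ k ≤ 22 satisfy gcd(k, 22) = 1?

Factor 22: 22 = 2 * 11.
φ(2) = 2 − 1 = 1.
φ(11) = 11 − 1 = 10.
Since φ is multiplicative, φ(22) = 1 · 10 = 10.

10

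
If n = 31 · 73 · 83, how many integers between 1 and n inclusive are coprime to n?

177120

φ(31) = 31 − 1 = 30.
φ(73) = 73 − 1 = 72.
φ(83) = 83 − 1 = 82.
Multiply: 30 · 72 · 82 = 177120.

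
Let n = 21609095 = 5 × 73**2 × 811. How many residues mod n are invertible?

φ(5) = 5 − 1 = 4.
φ(73^2) = 73^2 − 73^1 = 5329 − 73 = 5256.
φ(811) = 811 − 1 = 810.
Since φ is multiplicative, φ(21609095) = 4 · 5256 · 810 = 17029440.

17029440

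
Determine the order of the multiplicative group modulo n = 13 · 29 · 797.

φ(13) = 13 − 1 = 12.
φ(29) = 29 − 1 = 28.
φ(797) = 797 − 1 = 796.
φ(300469) = 12 × 28 × 796 = 267456.

267456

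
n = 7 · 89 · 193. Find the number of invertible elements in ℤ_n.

101376

φ(7) = 7 − 1 = 6.
φ(89) = 89 − 1 = 88.
φ(193) = 193 − 1 = 192.
Since φ is multiplicative, φ(120239) = 6 · 88 · 192 = 101376.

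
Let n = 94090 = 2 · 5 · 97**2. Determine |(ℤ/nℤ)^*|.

37248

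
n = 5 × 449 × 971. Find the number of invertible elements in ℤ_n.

1738240

φ(5) = 5 − 1 = 4.
φ(449) = 449 − 1 = 448.
φ(971) = 971 − 1 = 970.
Multiply: 4 · 448 · 970 = 1738240.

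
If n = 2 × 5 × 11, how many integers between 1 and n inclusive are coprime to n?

φ(110) = 110 · (1 − 1/2) · (1 − 1/5) · (1 − 1/11)
       = 110 · 40/110 = 40.

40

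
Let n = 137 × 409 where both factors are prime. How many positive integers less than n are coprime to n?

55488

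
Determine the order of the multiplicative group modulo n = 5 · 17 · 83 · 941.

4933120

φ(5) = 5 − 1 = 4.
φ(17) = 17 − 1 = 16.
φ(83) = 83 − 1 = 82.
φ(941) = 941 − 1 = 940.
Since φ is multiplicative, φ(6638755) = 4 · 16 · 82 · 940 = 4933120.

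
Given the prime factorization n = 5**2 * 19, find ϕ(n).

360

φ(5^2) = 5^1·(5−1) = 5·4 = 20.
φ(19) = 19 − 1 = 18.
Multiply: 20 · 18 = 360.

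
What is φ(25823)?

20160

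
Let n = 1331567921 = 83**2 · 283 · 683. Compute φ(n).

φ(1331567921) = 1331567921 · (1 − 1/83) · (1 − 1/283) · (1 − 1/683)
       = 1331567921 · 15770568/16042987 = 1308957144.

1308957144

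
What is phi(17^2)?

272

φ(17^2) = 17^2 − 17^1 = 289 − 17 = 272.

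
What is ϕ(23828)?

9504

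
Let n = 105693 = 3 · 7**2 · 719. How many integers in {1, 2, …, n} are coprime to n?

φ(3) = 3 − 1 = 2.
φ(7^2) = 7^2 − 7^1 = 49 − 7 = 42.
φ(719) = 719 − 1 = 718.
Multiply: 2 · 42 · 718 = 60312.

60312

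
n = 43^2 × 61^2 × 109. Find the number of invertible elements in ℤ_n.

φ(749934061) = 749934061 · (1 − 1/43) · (1 − 1/61) · (1 − 1/109)
       = 749934061 · 272160/285907 = 713875680.

713875680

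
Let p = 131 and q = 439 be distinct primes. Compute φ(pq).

56940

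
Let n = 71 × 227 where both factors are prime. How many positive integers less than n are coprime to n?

15820

For distinct primes, φ(pq) = (p−1)(q−1) = 70 × 226 = 15820.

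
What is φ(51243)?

Prime factorization: 51243 = 3 * 19 * 29 * 31.
φ(51243) = 51243 · (1 − 1/3) · (1 − 1/19) · (1 − 1/29) · (1 − 1/31)
       = 51243 · 30240/51243 = 30240.

30240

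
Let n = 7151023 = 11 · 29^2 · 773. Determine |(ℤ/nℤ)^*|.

6268640

φ(7151023) = 7151023 · (1 − 1/11) · (1 − 1/29) · (1 − 1/773)
       = 7151023 · 216160/246587 = 6268640.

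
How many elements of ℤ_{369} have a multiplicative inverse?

240

First factor: 369 = 3^2 · 41.
φ(369) = 369 · (1 − 1/3) · (1 − 1/41)
       = 369 · 80/123 = 240.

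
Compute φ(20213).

First factor: 20213 = 17 · 29 · 41.
φ(17) = 17 − 1 = 16.
φ(29) = 29 − 1 = 28.
φ(41) = 41 − 1 = 40.
Since φ is multiplicative, φ(20213) = 16 · 28 · 40 = 17920.

17920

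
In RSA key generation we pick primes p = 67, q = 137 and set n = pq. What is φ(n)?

φ(67) = 67 − 1 = 66.
φ(137) = 137 − 1 = 136.
Since φ is multiplicative, φ(9179) = 66 · 136 = 8976.

8976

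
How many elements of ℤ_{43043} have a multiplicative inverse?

30240

43043 = 7 × 11 × 13 × 43.
φ(7) = 7 − 1 = 6.
φ(11) = 11 − 1 = 10.
φ(13) = 13 − 1 = 12.
φ(43) = 43 − 1 = 42.
φ(43043) = 6 × 10 × 12 × 42 = 30240.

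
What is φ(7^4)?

2058

φ(2401) = 2401 · (1 − 1/7)
       = 2401 · 6/7 = 2058.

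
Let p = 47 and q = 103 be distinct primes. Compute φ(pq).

4692

φ(47) = 47 − 1 = 46.
φ(103) = 103 − 1 = 102.
Since φ is multiplicative, φ(4841) = 46 · 102 = 4692.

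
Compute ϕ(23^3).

φ(23^3) = 23^2·(23−1) = 529·22 = 11638.

11638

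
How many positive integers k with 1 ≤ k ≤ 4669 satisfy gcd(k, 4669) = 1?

3696

Factor 4669: 4669 = 7 × 23 × 29.
φ(7) = 7 − 1 = 6.
φ(23) = 23 − 1 = 22.
φ(29) = 29 − 1 = 28.
Multiply: 6 · 22 · 28 = 3696.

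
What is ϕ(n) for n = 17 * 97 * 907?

1391616

φ(17) = 17 − 1 = 16.
φ(97) = 97 − 1 = 96.
φ(907) = 907 − 1 = 906.
Since φ is multiplicative, φ(1495643) = 16 · 96 · 906 = 1391616.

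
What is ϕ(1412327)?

1088640

Prime factorization: 1412327 = 7^2 · 19 · 37 · 41.
φ(1412327) = 1412327 · (1 − 1/7) · (1 − 1/19) · (1 − 1/37) · (1 − 1/41)
       = 1412327 · 155520/201761 = 1088640.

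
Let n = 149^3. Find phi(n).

φ(149^3) = 149^2·(149−1) = 22201·148 = 3285748.

3285748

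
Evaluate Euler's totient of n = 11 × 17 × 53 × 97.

798720

φ(11) = 11 − 1 = 10.
φ(17) = 17 − 1 = 16.
φ(53) = 53 − 1 = 52.
φ(97) = 97 − 1 = 96.
Multiply: 10 · 16 · 52 · 96 = 798720.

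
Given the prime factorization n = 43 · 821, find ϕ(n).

34440

φ(35303) = 35303 · (1 − 1/43) · (1 − 1/821)
       = 35303 · 34440/35303 = 34440.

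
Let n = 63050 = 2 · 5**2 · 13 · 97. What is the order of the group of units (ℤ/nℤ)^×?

23040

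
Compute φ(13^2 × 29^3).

φ(13^2) = 13^2 − 13^1 = 169 − 13 = 156.
φ(29^3) = 29^2·(29−1) = 841·28 = 23548.
Since φ is multiplicative, φ(4121741) = 156 · 23548 = 3673488.

3673488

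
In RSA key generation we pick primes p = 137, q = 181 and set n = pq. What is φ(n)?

For distinct primes, φ(pq) = (p−1)(q−1) = 136 × 180 = 24480.

24480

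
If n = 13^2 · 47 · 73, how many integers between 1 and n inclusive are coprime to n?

516672

φ(13^2) = 13^2 − 13^1 = 169 − 13 = 156.
φ(47) = 47 − 1 = 46.
φ(73) = 73 − 1 = 72.
Multiply: 156 · 46 · 72 = 516672.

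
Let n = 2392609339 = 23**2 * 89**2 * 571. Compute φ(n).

2258905440

φ(2392609339) = 2392609339 · (1 − 1/23) · (1 − 1/89) · (1 − 1/571)
       = 2392609339 · 1103520/1168837 = 2258905440.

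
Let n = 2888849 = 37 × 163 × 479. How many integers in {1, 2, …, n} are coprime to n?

2787696

φ(2888849) = 2888849 · (1 − 1/37) · (1 − 1/163) · (1 − 1/479)
       = 2888849 · 2787696/2888849 = 2787696.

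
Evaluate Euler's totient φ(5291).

Factor 5291: 5291 = 11 × 13 × 37.
φ(11) = 11 − 1 = 10.
φ(13) = 13 − 1 = 12.
φ(37) = 37 − 1 = 36.
Since φ is multiplicative, φ(5291) = 10 · 12 · 36 = 4320.

4320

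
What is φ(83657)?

Prime factorization: 83657 = 7 · 17 · 19 · 37.
φ(7) = 7 − 1 = 6.
φ(17) = 17 − 1 = 16.
φ(19) = 19 − 1 = 18.
φ(37) = 37 − 1 = 36.
Since φ is multiplicative, φ(83657) = 6 · 16 · 18 · 36 = 62208.

62208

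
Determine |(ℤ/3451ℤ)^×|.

First factor: 3451 = 7 · 17 · 29.
φ(7) = 7 − 1 = 6.
φ(17) = 17 − 1 = 16.
φ(29) = 29 − 1 = 28.
φ(3451) = 6 × 16 × 28 = 2688.

2688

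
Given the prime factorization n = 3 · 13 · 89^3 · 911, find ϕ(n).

φ(25046843601) = 25046843601 · (1 − 1/3) · (1 − 1/13) · (1 − 1/89) · (1 − 1/911)
       = 25046843601 · 1921920/3162081 = 15223528320.

15223528320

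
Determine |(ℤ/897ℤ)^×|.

528

897 = 3 · 13 · 23.
φ(3) = 3 − 1 = 2.
φ(13) = 13 − 1 = 12.
φ(23) = 23 − 1 = 22.
Multiply: 2 · 12 · 22 = 528.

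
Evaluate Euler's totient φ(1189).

1120

Prime factorization: 1189 = 29 * 41.
φ(1189) = 1189 · (1 − 1/29) · (1 − 1/41)
       = 1189 · 1120/1189 = 1120.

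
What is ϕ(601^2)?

360600

φ(601^2) = 601^1·(601−1) = 601·600 = 360600.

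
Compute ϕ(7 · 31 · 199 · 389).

φ(7) = 7 − 1 = 6.
φ(31) = 31 − 1 = 30.
φ(199) = 199 − 1 = 198.
φ(389) = 389 − 1 = 388.
φ(16798187) = 6 × 30 × 198 × 388 = 13828320.

13828320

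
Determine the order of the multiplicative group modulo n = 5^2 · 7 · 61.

7200

φ(5^2) = 5^1·(5−1) = 5·4 = 20.
φ(7) = 7 − 1 = 6.
φ(61) = 61 − 1 = 60.
Multiply: 20 · 6 · 60 = 7200.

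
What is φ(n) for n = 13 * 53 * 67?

41184

φ(13) = 13 − 1 = 12.
φ(53) = 53 − 1 = 52.
φ(67) = 67 − 1 = 66.
Multiply: 12 · 52 · 66 = 41184.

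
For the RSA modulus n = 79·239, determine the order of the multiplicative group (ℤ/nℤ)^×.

18564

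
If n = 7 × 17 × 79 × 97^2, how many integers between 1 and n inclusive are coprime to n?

φ(7) = 7 − 1 = 6.
φ(17) = 17 − 1 = 16.
φ(79) = 79 − 1 = 78.
φ(97^2) = 97^2 − 97^1 = 9409 − 97 = 9312.
Multiply: 6 · 16 · 78 · 9312 = 69728256.

69728256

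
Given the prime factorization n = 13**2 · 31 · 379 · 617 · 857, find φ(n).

φ(1049913679789) = 1049913679789 · (1 − 1/13) · (1 − 1/31) · (1 − 1/379) · (1 − 1/617) · (1 − 1/857)
       = 1049913679789 · 71754439680/80762590753 = 932807715840.

932807715840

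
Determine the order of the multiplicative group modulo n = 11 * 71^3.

3528700

φ(3937021) = 3937021 · (1 − 1/11) · (1 − 1/71)
       = 3937021 · 700/781 = 3528700.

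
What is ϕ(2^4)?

8

φ(16) = 16 · (1 − 1/2)
       = 16 · 1/2 = 8.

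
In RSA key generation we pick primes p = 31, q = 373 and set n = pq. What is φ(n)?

11160

φ(11563) = 11563 · (1 − 1/31) · (1 − 1/373)
       = 11563 · 11160/11563 = 11160.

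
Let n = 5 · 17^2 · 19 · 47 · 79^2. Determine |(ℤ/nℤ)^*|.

5551123968

φ(8053292785) = 8053292785 · (1 − 1/5) · (1 − 1/17) · (1 − 1/19) · (1 − 1/47) · (1 − 1/79)
       = 8053292785 · 4133376/5996495 = 5551123968.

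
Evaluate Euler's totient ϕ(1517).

1440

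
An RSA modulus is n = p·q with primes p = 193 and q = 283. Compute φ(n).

φ(193) = 193 − 1 = 192.
φ(283) = 283 − 1 = 282.
Multiply: 192 · 282 = 54144.

54144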